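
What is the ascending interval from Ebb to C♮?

augmented sixth

The letter names run E→C, a span of 5 letter steps, so the interval is some kind of sixth.
Ebb to C is 10 semitones. A major sixth is 9, so 10 makes it augmented.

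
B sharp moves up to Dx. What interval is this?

Counting letters B–C–D gives a third.
B#→D## = 4 semitones, exactly the major third.

major third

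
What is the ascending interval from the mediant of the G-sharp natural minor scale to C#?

The mediant of G# natural minor is B.
B up to C#: letters B→C make it a second; 2 semitones makes it major.

major second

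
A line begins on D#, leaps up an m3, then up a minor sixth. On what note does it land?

A minor third up from D# is F# (letter F, 3 semitones up).
A minor sixth up from F# is D (letter D, 8 semitones up).

D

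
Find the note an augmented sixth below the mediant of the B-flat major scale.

The mediant of Bb major is D.
An augmented sixth (10 semitones) below D lands on the letter F, giving Fb.

Fb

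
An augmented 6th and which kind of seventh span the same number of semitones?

minor

An augmented sixth spans 10 semitones.
A seventh spanning 10 semitones is minor (the major seventh is 11).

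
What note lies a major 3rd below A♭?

A down a major third is F, so the target letter is F.
From Ab, a major third is 4 semitones down: Fb.

Fb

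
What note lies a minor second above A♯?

B

A up a major second is B, so the target letter is B.
From A#, a minor second is 1 semitone up: B.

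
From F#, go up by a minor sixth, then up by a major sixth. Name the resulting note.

B

A minor sixth up from F# is D (letter D, 8 semitones up).
A major sixth up from D is B (letter B, 9 semitones up).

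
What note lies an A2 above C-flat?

D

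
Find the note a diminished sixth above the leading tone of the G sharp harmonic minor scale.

The leading tone of G# harmonic minor is F##.
A diminished sixth (7 semitones) above F## lands on the letter D, giving D.

D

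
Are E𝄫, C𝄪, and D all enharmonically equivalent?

Yes

Ebb is pitch class 2; C## is pitch class 2; D is pitch class 2.
All spellings map to pitch class 2, so they are enharmonically equivalent.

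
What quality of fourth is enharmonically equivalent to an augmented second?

doubly diminished

An augmented second spans 3 semitones.
A fourth spanning 3 semitones is doubly diminished (the perfect fourth is 5).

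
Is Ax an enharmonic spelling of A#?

A## is pitch class 11; A# is pitch class 10.
The pitch classes differ (11 vs. 10), so they are not enharmonic equivalents.

No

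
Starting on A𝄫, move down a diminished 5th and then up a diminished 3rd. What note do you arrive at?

Fbb

A diminished fifth down from Abb is Db (letter D, 6 semitones down).
A diminished third up from Db is Fbb (letter F, 2 semitones up).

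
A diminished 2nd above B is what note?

Cb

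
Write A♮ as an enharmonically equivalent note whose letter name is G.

G##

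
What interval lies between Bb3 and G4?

major sixth

Counting letters B–C–D–E–F–G gives a sixth.
Bb→G = 9 semitones, exactly the major sixth.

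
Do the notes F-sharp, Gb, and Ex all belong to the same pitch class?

F# = pitch class 6 and Gb = pitch class 6 and E## = pitch class 6 — the same pitch class, so they are enharmonic equivalents.

Yes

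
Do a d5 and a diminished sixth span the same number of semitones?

A diminished fifth spans 6 semitones; a diminished sixth spans 7.
The spans differ, so they are not enharmonic equivalents.

No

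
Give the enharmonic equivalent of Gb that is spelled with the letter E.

E##

Plain E sits 2 semitones below Gb, so on the letter E the same pitch needs a double sharp: E##.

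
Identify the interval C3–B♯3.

The letter names run C→B, a span of 6 letter steps, so the interval is some kind of seventh.
C to B# is 12 semitones. A major seventh is 11, so 12 makes it augmented.

augmented seventh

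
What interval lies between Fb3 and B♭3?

augmented fourth

Counting letters F–G–A–B gives a fourth.
Fb→Bb = 6 semitones, 1 wider than the perfect fourth (5), so augmented.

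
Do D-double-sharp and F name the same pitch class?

D## is pitch class 4; F is pitch class 5.
The pitch classes differ (4 vs. 5), so they are not enharmonic equivalents.

No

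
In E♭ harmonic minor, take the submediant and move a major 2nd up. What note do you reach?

Db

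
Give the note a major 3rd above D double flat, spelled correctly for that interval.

D up a major third is F#, so the target letter is F.
From Dbb, a major third is 4 semitones up: Fb.

Fb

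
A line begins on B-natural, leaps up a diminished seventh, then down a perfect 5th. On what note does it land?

Db

A diminished seventh up from B is Ab (letter A, 9 semitones up).
A perfect fifth down from Ab is Db (letter D, 7 semitones down).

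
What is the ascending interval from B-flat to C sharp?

Counting letters B–C gives a second.
Bb→C# = 3 semitones, 1 wider than the major second (2), so augmented.

augmented second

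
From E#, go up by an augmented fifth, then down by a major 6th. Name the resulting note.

D##

An augmented fifth up from E# is B## (letter B, 8 semitones up).
A major sixth down from B## is D## (letter D, 9 semitones down).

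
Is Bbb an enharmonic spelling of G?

No

Bbb is pitch class 9; G is pitch class 7.
The pitch classes differ (9 vs. 7), so they are not enharmonic equivalents.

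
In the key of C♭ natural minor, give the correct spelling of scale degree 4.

The Cb natural minor scale runs Cb Db Ebb Fb Gb Abb Bbb.
Degree 4 is Fb.

Fb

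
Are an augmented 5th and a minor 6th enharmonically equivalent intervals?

Yes

An augmented fifth spans 8 semitones; a minor sixth spans 8.
They are enharmonically equivalent.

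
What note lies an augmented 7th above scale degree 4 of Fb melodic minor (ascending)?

A

Scale degree 4 of Fb melodic minor (ascending) is Bbb.
An augmented seventh (12 semitones) above Bbb lands on the letter A, giving A.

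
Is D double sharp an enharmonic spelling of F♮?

No

D## is pitch class 4; F is pitch class 5.
The pitch classes differ (4 vs. 5), so they are not enharmonic equivalents.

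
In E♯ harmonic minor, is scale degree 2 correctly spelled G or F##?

F##

Each scale degree takes a distinct letter name. Degree 2 of a scale on E must use the letter F.
F## and G are enharmonically the same pitch, but only F## uses the letter F, so it is the correct spelling here.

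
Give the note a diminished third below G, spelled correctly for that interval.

E#

G down a major third is Eb, so the target letter is E.
From G, a diminished third is 2 semitones down: E#.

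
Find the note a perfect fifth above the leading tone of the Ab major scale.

The leading tone of Ab major is G.
A perfect fifth (7 semitones) above G lands on the letter D, giving D.

D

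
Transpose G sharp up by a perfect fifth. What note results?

D#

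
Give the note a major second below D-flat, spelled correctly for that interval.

A second below D lands on the letter C.
A major second spans 2 semitones, so Db moves to pitch class 11. On the letter C that is Cb.

Cb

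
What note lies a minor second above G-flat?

A second above G lands on the letter A.
A minor second spans 1 semitone, so Gb moves to pitch class 7. On the letter A that is Abb.

Abb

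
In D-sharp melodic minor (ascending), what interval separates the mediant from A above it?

The mediant of D# melodic minor (ascending) is F#.
F# up to A: letters F→A make it a third; 3 semitones makes it minor.

minor third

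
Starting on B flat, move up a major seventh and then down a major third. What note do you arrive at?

A major seventh up from Bb is A (letter A, 11 semitones up).
A major third down from A is F (letter F, 4 semitones down).

F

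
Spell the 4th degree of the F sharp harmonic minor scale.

B

Degree 4 takes the letter 3 steps above F, which is B.
In harmonic minor, degree 4 sits 5 semitones above the tonic. F# + 5 semitones is pitch class 11, spelled on B as B.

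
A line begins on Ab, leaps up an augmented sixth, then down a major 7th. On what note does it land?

An augmented sixth up from Ab is F# (letter F, 10 semitones up).
A major seventh down from F# is G (letter G, 11 semitones down).

G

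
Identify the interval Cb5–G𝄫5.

The letter names run C→G, a span of 4 letter steps, so the interval is some kind of fifth.
Cb to Gbb is 6 semitones. A perfect fifth is 7, so 6 makes it diminished.

diminished fifth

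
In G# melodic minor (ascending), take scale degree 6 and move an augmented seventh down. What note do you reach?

F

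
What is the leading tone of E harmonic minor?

D#

The E harmonic minor scale runs E F# G A B C D#.
Degree 7 is D#.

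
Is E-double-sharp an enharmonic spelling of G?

No

E## is pitch class 6; G is pitch class 7.
The pitch classes differ (6 vs. 7), so they are not enharmonic equivalents.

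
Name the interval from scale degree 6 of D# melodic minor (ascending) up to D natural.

Scale degree 6 of D# melodic minor (ascending) is B#.
B# up to D: letters B→D make it a third; 2 semitones makes it diminished.

diminished third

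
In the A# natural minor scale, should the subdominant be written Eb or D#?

Each scale degree takes a distinct letter name. Degree 4 of a scale on A must use the letter D.
D# and Eb are enharmonically the same pitch, but only D# uses the letter D, so it is the correct spelling here.

D#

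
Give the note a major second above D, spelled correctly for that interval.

E

A second above D lands on the letter E.
A major second spans 2 semitones, so D moves to pitch class 4. On the letter E that is E.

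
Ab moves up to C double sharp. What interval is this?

Counting letters A–B–C gives a third.
Ab→C## = 6 semitones, 2 wider than the major third (4), so doubly augmented.

doubly augmented third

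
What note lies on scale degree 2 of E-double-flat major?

Fb

The Ebb major scale runs Ebb Fb Gb Abb Bbb Cb Db.
Degree 2 is Fb.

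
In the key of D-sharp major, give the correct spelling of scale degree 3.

F##

Degree 3 takes the letter 2 steps above D, which is F.
In major, degree 3 sits 4 semitones above the tonic. D# + 4 semitones is pitch class 7, spelled on F as F##.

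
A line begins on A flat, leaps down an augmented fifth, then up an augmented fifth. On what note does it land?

An augmented fifth down from Ab is Dbb (letter D, 8 semitones down).
An augmented fifth up from Dbb is Ab (letter A, 8 semitones up).

Ab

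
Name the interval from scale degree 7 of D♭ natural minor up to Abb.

Scale degree 7 of Db natural minor is Cb.
Cb up to Abb: letters C→A make it a sixth; 8 semitones makes it minor.

minor sixth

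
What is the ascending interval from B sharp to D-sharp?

Counting letters B–C–D gives a third.
B#→D# = 3 semitones, 1 narrower than the major third (4), so minor.

minor third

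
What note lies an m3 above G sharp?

G up a major third is B, so the target letter is B.
From G#, a minor third is 3 semitones up: B.

B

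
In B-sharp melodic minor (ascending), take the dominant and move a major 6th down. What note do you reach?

The dominant of B# melodic minor (ascending) is F##.
A major sixth (9 semitones) below F## lands on the letter A, giving A#.

A#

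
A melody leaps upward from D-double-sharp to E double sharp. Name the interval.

major second

The letter names run D→E, a span of 1 letter step, so the interval is some kind of second.
D## to E## is 2 semitones. A major second is 2, so 2 makes it major.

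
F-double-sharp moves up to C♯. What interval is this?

Counting letters F–G–A–B–C gives a fifth.
F##→C# = 6 semitones, 1 narrower than the perfect fifth (7), so diminished.

diminished fifth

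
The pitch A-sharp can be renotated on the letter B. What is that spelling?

A# is pitch class 10. The letter B alone is pitch class 11.
To reach pitch class 10 from B requires an offset of -1 semitone, i.e. flat: Bb.

Bb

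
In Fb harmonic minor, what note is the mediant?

Abb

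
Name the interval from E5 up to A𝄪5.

doubly augmented fourth

Counting letters E–F–G–A gives a fourth.
E→A## = 7 semitones, 2 wider than the perfect fourth (5), so doubly augmented.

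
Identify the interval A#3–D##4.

The letter names run A→D, a span of 3 letter steps, so the interval is some kind of fourth.
A# to D## is 6 semitones. A perfect fourth is 5, so 6 makes it augmented.

augmented fourth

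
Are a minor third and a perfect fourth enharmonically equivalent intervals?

A minor third spans 3 semitones; a perfect fourth spans 5.
The spans differ, so they are not enharmonic equivalents.

No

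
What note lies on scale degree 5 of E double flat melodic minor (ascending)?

Bbb

The Ebb melodic minor (ascending) scale runs Ebb Fb Gbb Abb Bbb Cb Db.
Degree 5 is Bbb.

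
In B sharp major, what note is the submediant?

G##

The B# major scale runs B# C## D## E# F## G## A##.
Degree 6 is G##.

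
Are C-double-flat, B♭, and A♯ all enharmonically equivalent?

Yes

Cbb is pitch class 10; Bb is pitch class 10; A# is pitch class 10.
All spellings map to pitch class 10, so they are enharmonically equivalent.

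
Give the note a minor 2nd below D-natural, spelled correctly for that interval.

C#

A second below D lands on the letter C.
A minor second spans 1 semitone, so D moves to pitch class 1. On the letter C that is C#.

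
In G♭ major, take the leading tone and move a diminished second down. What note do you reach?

E#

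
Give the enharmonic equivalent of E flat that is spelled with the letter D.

D#

Plain D sits 1 semitone below Eb, so on the letter D the same pitch needs a sharp: D#.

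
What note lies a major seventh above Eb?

D

E up a major seventh is D#, so the target letter is D.
From Eb, a major seventh is 11 semitones up: D.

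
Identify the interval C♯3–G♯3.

Counting letters C–D–E–F–G gives a fifth.
C#→G# = 7 semitones, exactly the perfect fifth.

perfect fifth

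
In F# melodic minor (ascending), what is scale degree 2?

G#

Degree 2 takes the letter 1 step above F, which is G.
In melodic minor (ascending), degree 2 sits 2 semitones above the tonic. F# + 2 semitones is pitch class 8, spelled on G as G#.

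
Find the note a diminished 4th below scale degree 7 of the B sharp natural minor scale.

Scale degree 7 of B# natural minor is A#.
A diminished fourth (4 semitones) below A# lands on the letter E, giving E##.

E##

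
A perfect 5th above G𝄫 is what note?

G up a perfect fifth is D, so the target letter is D.
From Gbb, a perfect fifth is 7 semitones up: Dbb.

Dbb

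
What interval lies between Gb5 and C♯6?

doubly augmented fourth

Counting letters G–A–B–C gives a fourth.
Gb→C# = 7 semitones, 2 wider than the perfect fourth (5), so doubly augmented.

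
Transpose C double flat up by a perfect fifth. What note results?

C up a perfect fifth is G, so the target letter is G.
From Cbb, a perfect fifth is 7 semitones up: Gbb.

Gbb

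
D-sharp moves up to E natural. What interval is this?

The letter names run D→E, a span of 1 letter step, so the interval is some kind of second.
D# to E is 1 semitone. A major second is 2, so 1 makes it minor.

minor second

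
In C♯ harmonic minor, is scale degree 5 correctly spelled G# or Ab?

G#

Each scale degree takes a distinct letter name. Degree 5 of a scale on C must use the letter G.
G# and Ab are enharmonically the same pitch, but only G# uses the letter G, so it is the correct spelling here.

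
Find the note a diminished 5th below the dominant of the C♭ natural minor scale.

The dominant of Cb natural minor is Gb.
A diminished fifth (6 semitones) below Gb lands on the letter C, giving C.

C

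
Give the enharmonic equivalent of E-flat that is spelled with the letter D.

D#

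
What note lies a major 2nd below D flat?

A second below D lands on the letter C.
A major second spans 2 semitones, so Db moves to pitch class 11. On the letter C that is Cb.

Cb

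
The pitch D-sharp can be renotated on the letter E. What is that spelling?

Plain E sits 1 semitone above D#, so on the letter E the same pitch needs a flat: Eb.

Eb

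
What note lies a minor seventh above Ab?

A seventh above A lands on the letter G.
A minor seventh spans 10 semitones, so Ab moves to pitch class 6. On the letter G that is Gb.

Gb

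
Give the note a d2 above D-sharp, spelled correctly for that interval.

Eb

A second above D lands on the letter E.
A diminished second spans 0 semitones, so D# moves to pitch class 3. On the letter E that is Eb.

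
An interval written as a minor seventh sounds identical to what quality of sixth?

A minor seventh spans 10 semitones.
A sixth spanning 10 semitones is augmented (the major sixth is 9).

augmented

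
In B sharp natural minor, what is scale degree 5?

F##

Degree 5 takes the letter 4 steps above B, which is F.
In natural minor, degree 5 sits 7 semitones above the tonic. B# + 7 semitones is pitch class 7, spelled on F as F##.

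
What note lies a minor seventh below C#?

A seventh below C lands on the letter D.
A minor seventh spans 10 semitones, so C# moves to pitch class 3. On the letter D that is D#.

D#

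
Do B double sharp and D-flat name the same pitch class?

B## is pitch class 1; Db is pitch class 1.
All spellings map to pitch class 1, so they are enharmonically equivalent.

Yes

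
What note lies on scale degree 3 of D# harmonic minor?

F#

The D# harmonic minor scale runs D# E# F# G# A# B C##.
Degree 3 is F#.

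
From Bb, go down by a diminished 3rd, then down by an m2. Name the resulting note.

A diminished third down from Bb is G# (letter G, 2 semitones down).
A minor second down from G# is F## (letter F, 1 semitone down).

F##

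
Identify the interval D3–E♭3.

Counting letters D–E gives a second.
D→Eb = 1 semitone, 1 narrower than the major second (2), so minor.

minor second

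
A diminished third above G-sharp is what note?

Bb

A third above G lands on the letter B.
A diminished third spans 2 semitones, so G# moves to pitch class 10. On the letter B that is Bb.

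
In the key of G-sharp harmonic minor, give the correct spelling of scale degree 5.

D#

Degree 5 takes the letter 4 steps above G, which is D.
In harmonic minor, degree 5 sits 7 semitones above the tonic. G# + 7 semitones is pitch class 3, spelled on D as D#.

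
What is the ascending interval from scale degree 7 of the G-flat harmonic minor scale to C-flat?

Scale degree 7 of Gb harmonic minor is F.
F up to Cb: letters F→C make it a fifth; 6 semitones makes it diminished.

diminished fifth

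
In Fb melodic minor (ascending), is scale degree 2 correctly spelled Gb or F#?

Gb

Each scale degree takes a distinct letter name. Degree 2 of a scale on F must use the letter G.
Gb and F# are enharmonically the same pitch, but only Gb uses the letter G, so it is the correct spelling here.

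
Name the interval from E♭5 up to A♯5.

The letter names run E→A, a span of 3 letter steps, so the interval is some kind of fourth.
Eb to A# is 7 semitones. A perfect fourth is 5, so 7 makes it doubly augmented.

doubly augmented fourth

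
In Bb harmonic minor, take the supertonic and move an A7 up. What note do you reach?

B#

The supertonic of Bb harmonic minor is C.
An augmented seventh (12 semitones) above C lands on the letter B, giving B#.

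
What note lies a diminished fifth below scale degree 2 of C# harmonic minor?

G##

Scale degree 2 of C# harmonic minor is D#.
A diminished fifth (6 semitones) below D# lands on the letter G, giving G##.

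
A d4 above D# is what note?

G

A fourth above D lands on the letter G.
A diminished fourth spans 4 semitones, so D# moves to pitch class 7. On the letter G that is G.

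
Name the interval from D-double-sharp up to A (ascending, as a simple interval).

Counting letters D–E–F–G–A gives a fifth.
D##→A = 5 semitones, 2 narrower than the perfect fifth (7), so doubly diminished.

doubly diminished fifth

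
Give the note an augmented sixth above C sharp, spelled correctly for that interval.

A##

A sixth above C lands on the letter A.
An augmented sixth spans 10 semitones, so C# moves to pitch class 11. On the letter A that is A##.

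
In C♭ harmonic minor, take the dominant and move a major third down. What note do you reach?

The dominant of Cb harmonic minor is Gb.
A major third (4 semitones) below Gb lands on the letter E, giving Ebb.

Ebb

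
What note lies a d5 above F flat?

F up a perfect fifth is C, so the target letter is C.
From Fb, a diminished fifth is 6 semitones up: Cbb.

Cbb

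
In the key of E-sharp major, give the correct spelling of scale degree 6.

The E# major scale runs E# F## G## A# B# C## D##.
Degree 6 is C##.

C##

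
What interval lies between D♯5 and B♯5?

major sixth

Counting letters D–E–F–G–A–B gives a sixth.
D#→B# = 9 semitones, exactly the major sixth.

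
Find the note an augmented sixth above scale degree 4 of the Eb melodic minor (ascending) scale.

Scale degree 4 of Eb melodic minor (ascending) is Ab.
An augmented sixth (10 semitones) above Ab lands on the letter F, giving F#.

F#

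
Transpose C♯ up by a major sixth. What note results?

A sixth above C lands on the letter A.
A major sixth spans 9 semitones, so C# moves to pitch class 10. On the letter A that is A#.

A#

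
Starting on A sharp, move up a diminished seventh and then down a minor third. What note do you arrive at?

A diminished seventh up from A# is G (letter G, 9 semitones up).
A minor third down from G is E (letter E, 3 semitones down).

E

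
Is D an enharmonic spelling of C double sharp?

Yes

D = pitch class 2 and C## = pitch class 2 — the same pitch class, so they are enharmonic equivalents.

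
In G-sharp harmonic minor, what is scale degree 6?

E

Degree 6 takes the letter 5 steps above G, which is E.
In harmonic minor, degree 6 sits 8 semitones above the tonic. G# + 8 semitones is pitch class 4, spelled on E as E.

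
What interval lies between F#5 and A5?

minor third

Counting letters F–G–A gives a third.
F#→A = 3 semitones, 1 narrower than the major third (4), so minor.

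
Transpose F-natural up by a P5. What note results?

C

F up a perfect fifth is C, so the target letter is C.
From F, a perfect fifth is 7 semitones up: C.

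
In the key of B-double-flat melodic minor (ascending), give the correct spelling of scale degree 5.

Fb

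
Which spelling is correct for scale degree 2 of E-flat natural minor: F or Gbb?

Each scale degree takes a distinct letter name. Degree 2 of a scale on E must use the letter F.
F and Gbb are enharmonically the same pitch, but only F uses the letter F, so it is the correct spelling here.

F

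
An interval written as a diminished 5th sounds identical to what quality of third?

doubly augmented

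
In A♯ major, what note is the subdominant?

D#

The A# major scale runs A# B# C## D# E# F## G##.
Degree 4 is D#.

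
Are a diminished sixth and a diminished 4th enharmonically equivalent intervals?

No

A diminished sixth spans 7 semitones; a diminished fourth spans 4.
The spans differ, so they are not enharmonic equivalents.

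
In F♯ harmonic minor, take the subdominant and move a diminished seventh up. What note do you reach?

Ab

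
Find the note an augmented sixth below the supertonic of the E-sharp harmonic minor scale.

A

The supertonic of E# harmonic minor is F##.
An augmented sixth (10 semitones) below F## lands on the letter A, giving A.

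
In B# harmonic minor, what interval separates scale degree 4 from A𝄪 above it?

augmented fourth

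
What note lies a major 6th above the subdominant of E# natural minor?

F##

The subdominant of E# natural minor is A#.
A major sixth (9 semitones) above A# lands on the letter F, giving F##.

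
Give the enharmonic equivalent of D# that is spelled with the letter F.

Plain F sits 2 semitones above D#, so on the letter F the same pitch needs a double flat: Fbb.

Fbb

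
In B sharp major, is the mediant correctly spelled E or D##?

Each scale degree takes a distinct letter name. Degree 3 of a scale on B must use the letter D.
D## and E are enharmonically the same pitch, but only D## uses the letter D, so it is the correct spelling here.

D##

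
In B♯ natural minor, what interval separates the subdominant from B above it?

diminished fifth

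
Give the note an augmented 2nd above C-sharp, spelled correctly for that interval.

D##

C up a major second is D, so the target letter is D.
From C#, an augmented second is 3 semitones up: D##.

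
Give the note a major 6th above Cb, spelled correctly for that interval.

Ab

C up a major sixth is A, so the target letter is A.
From Cb, a major sixth is 9 semitones up: Ab.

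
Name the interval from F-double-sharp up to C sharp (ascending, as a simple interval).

diminished fifth

The letter names run F→C, a span of 4 letter steps, so the interval is some kind of fifth.
F## to C# is 6 semitones. A perfect fifth is 7, so 6 makes it diminished.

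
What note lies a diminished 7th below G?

A seventh below G lands on the letter A.
A diminished seventh spans 9 semitones, so G moves to pitch class 10. On the letter A that is A#.

A#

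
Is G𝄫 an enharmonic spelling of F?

Gbb = pitch class 5 and F = pitch class 5 — the same pitch class, so they are enharmonic equivalents.

Yes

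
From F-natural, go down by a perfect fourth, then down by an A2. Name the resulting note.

A perfect fourth down from F is C (letter C, 5 semitones down).
An augmented second down from C is Bbb (letter B, 3 semitones down).

Bbb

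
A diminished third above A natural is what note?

Cb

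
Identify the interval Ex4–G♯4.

Counting letters E–F–G gives a third.
E##→G# = 2 semitones, 2 narrower than the major third (4), so diminished.

diminished third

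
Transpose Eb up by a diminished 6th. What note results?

A sixth above E lands on the letter C.
A diminished sixth spans 7 semitones, so Eb moves to pitch class 10. On the letter C that is Cbb.

Cbb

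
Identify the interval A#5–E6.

diminished fifth

The letter names run A→E, a span of 4 letter steps, so the interval is some kind of fifth.
A# to E is 6 semitones. A perfect fifth is 7, so 6 makes it diminished.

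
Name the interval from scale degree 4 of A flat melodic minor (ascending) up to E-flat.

major second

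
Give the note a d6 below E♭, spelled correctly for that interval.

E down a major sixth is G, so the target letter is G.
From Eb, a diminished sixth is 7 semitones down: G#.

G#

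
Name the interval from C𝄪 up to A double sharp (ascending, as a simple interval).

The letter names run C→A, a span of 5 letter steps, so the interval is some kind of sixth.
C## to A## is 9 semitones. A major sixth is 9, so 9 makes it major.

major sixth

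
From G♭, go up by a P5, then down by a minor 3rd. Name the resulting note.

A perfect fifth up from Gb is Db (letter D, 7 semitones up).
A minor third down from Db is Bb (letter B, 3 semitones down).

Bb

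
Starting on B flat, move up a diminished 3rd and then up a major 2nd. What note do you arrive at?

Ebb

A diminished third up from Bb is Dbb (letter D, 2 semitones up).
A major second up from Dbb is Ebb (letter E, 2 semitones up).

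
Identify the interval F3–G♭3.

The letter names run F→G, a span of 1 letter step, so the interval is some kind of second.
F to Gb is 1 semitone. A major second is 2, so 1 makes it minor.

minor second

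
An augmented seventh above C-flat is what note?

B

A seventh above C lands on the letter B.
An augmented seventh spans 12 semitones, so Cb moves to pitch class 11. On the letter B that is B.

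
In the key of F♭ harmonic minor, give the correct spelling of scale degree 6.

Dbb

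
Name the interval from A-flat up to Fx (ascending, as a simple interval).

The letter names run A→F, a span of 5 letter steps, so the interval is some kind of sixth.
Ab to F## is 11 semitones. A major sixth is 9, so 11 makes it doubly augmented.

doubly augmented sixth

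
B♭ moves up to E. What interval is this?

augmented fourth

The letter names run B→E, a span of 3 letter steps, so the interval is some kind of fourth.
Bb to E is 6 semitones. A perfect fourth is 5, so 6 makes it augmented.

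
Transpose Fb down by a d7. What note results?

G

A seventh below F lands on the letter G.
A diminished seventh spans 9 semitones, so Fb moves to pitch class 7. On the letter G that is G.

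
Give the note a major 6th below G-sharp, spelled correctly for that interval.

B

G down a major sixth is Bb, so the target letter is B.
From G#, a major sixth is 9 semitones down: B.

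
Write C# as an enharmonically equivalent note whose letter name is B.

B##

Plain B sits 2 semitones below C#, so on the letter B the same pitch needs a double sharp: B##.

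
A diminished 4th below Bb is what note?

F#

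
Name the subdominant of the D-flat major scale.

Gb

Degree 4 takes the letter 3 steps above D, which is G.
In major, degree 4 sits 5 semitones above the tonic. Db + 5 semitones is pitch class 6, spelled on G as Gb.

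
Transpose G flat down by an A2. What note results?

G down a major second is F, so the target letter is F.
From Gb, an augmented second is 3 semitones down: Fbb.

Fbb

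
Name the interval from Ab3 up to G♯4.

augmented seventh

The letter names run A→G, a span of 6 letter steps, so the interval is some kind of seventh.
Ab to G# is 12 semitones. A major seventh is 11, so 12 makes it augmented.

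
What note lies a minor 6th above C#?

A

C up a major sixth is A, so the target letter is A.
From C#, a minor sixth is 8 semitones up: A.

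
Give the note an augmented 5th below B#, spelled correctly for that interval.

B down a perfect fifth is E, so the target letter is E.
From B#, an augmented fifth is 8 semitones down: E.

E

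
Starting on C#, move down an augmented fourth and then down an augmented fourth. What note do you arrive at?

Db

An augmented fourth down from C# is G (letter G, 6 semitones down).
An augmented fourth down from G is Db (letter D, 6 semitones down).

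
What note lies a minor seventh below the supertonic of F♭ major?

Ab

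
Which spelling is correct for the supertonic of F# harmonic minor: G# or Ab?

Each scale degree takes a distinct letter name. Degree 2 of a scale on F must use the letter G.
G# and Ab are enharmonically the same pitch, but only G# uses the letter G, so it is the correct spelling here.

G#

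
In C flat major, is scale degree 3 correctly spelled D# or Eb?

Eb

Each scale degree takes a distinct letter name. Degree 3 of a scale on C must use the letter E.
Eb and D# are enharmonically the same pitch, but only Eb uses the letter E, so it is the correct spelling here.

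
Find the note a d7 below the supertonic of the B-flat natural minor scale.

The supertonic of Bb natural minor is C.
A diminished seventh (9 semitones) below C lands on the letter D, giving D#.

D#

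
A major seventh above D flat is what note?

A seventh above D lands on the letter C.
A major seventh spans 11 semitones, so Db moves to pitch class 0. On the letter C that is C.

C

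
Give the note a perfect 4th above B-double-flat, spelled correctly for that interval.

B up a perfect fourth is E, so the target letter is E.
From Bbb, a perfect fourth is 5 semitones up: Ebb.

Ebb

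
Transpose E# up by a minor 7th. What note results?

D#

A seventh above E lands on the letter D.
A minor seventh spans 10 semitones, so E# moves to pitch class 3. On the letter D that is D#.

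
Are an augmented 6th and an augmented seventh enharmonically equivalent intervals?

No

An augmented sixth spans 10 semitones; an augmented seventh spans 12.
The spans differ, so they are not enharmonic equivalents.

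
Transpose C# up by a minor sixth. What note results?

A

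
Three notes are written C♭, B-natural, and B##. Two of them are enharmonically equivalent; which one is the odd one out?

B##

In 12-tone equal temperament, enharmonic equivalents share a pitch class. Cb is pitch class 11; B is pitch class 11; B## is pitch class 1.
Cb and B share pitch class 11, while B## is pitch class 1.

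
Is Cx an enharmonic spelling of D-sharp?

C## is pitch class 2; D# is pitch class 3.
The pitch classes differ (2 vs. 3), so they are not enharmonic equivalents.

No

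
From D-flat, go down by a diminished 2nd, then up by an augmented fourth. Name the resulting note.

A diminished second down from Db is C# (letter C, 0 semitones down).
An augmented fourth up from C# is F## (letter F, 6 semitones up).

F##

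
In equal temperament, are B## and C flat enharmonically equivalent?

No

B## is pitch class 1; Cb is pitch class 11.
The pitch classes differ (1 vs. 11), so they are not enharmonic equivalents.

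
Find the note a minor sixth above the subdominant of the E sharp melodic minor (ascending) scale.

The subdominant of E# melodic minor (ascending) is A#.
A minor sixth (8 semitones) above A# lands on the letter F, giving F#.

F#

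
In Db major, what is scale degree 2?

The Db major scale runs Db Eb F Gb Ab Bb C.
Degree 2 is Eb.

Eb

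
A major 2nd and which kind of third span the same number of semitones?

A major second spans 2 semitones.
A third spanning 2 semitones is diminished (the major third is 4).

diminished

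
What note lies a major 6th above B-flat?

G

A sixth above B lands on the letter G.
A major sixth spans 9 semitones, so Bb moves to pitch class 7. On the letter G that is G.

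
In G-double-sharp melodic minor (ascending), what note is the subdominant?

C##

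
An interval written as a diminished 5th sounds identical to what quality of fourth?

augmented

A diminished fifth spans 6 semitones.
A fourth spanning 6 semitones is augmented (the perfect fourth is 5).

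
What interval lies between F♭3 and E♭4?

The letter names run F→E, a span of 6 letter steps, so the interval is some kind of seventh.
Fb to Eb is 11 semitones. A major seventh is 11, so 11 makes it major.

major seventh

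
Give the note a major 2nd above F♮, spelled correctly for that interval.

G

F up a major second is G, so the target letter is G.
From F, a major second is 2 semitones up: G.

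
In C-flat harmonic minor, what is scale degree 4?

The Cb harmonic minor scale runs Cb Db Ebb Fb Gb Abb Bb.
Degree 4 is Fb.

Fb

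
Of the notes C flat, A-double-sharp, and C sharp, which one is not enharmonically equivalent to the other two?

In 12-tone equal temperament, enharmonic equivalents share a pitch class. Cb is pitch class 11; A## is pitch class 11; C# is pitch class 1.
Cb and A## share pitch class 11, while C# is pitch class 1.

C#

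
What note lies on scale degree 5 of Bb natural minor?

The Bb natural minor scale runs Bb C Db Eb F Gb Ab.
Degree 5 is F.

F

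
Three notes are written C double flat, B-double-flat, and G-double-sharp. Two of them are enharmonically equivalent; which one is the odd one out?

In 12-tone equal temperament, enharmonic equivalents share a pitch class. Cbb is pitch class 10; Bbb is pitch class 9; G## is pitch class 9.
Bbb and G## share pitch class 9, while Cbb is pitch class 10.

Cbb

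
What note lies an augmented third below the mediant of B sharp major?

B

The mediant of B# major is D##.
An augmented third (5 semitones) below D## lands on the letter B, giving B.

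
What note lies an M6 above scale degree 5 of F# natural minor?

A#

Scale degree 5 of F# natural minor is C#.
A major sixth (9 semitones) above C# lands on the letter A, giving A#.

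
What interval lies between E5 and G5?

minor third

Counting letters E–F–G gives a third.
E→G = 3 semitones, 1 narrower than the major third (4), so minor.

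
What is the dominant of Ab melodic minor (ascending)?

Eb

Degree 5 takes the letter 4 steps above A, which is E.
In melodic minor (ascending), degree 5 sits 7 semitones above the tonic. Ab + 7 semitones is pitch class 3, spelled on E as Eb.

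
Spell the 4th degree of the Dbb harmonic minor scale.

Degree 4 takes the letter 3 steps above D, which is G.
In harmonic minor, degree 4 sits 5 semitones above the tonic. Dbb + 5 semitones is pitch class 5, spelled on G as Gbb.

Gbb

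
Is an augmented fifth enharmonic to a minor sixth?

Yes

An augmented fifth spans 8 semitones; a minor sixth spans 8.
They are enharmonically equivalent.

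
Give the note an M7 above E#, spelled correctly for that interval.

D##

A seventh above E lands on the letter D.
A major seventh spans 11 semitones, so E# moves to pitch class 4. On the letter D that is D##.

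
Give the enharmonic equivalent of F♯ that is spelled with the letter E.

Plain E sits 2 semitones below F#, so on the letter E the same pitch needs a double sharp: E##.

E##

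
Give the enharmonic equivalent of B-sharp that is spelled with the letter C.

C

B# is pitch class 0. The letter C alone is pitch class 0.
Pitch class 0 on C needs no accidental: C.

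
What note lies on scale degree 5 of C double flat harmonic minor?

Gbb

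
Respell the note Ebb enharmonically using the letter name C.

C##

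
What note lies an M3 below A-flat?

Fb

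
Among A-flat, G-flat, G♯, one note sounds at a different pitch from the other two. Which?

In 12-tone equal temperament, enharmonic equivalents share a pitch class. Ab is pitch class 8; Gb is pitch class 6; G# is pitch class 8.
Ab and G# share pitch class 8, while Gb is pitch class 6.

Gb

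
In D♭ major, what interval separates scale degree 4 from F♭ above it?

minor seventh

Scale degree 4 of Db major is Gb.
Gb up to Fb: letters G→F make it a seventh; 10 semitones makes it minor.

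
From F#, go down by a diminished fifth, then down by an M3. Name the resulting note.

G#

A diminished fifth down from F# is B# (letter B, 6 semitones down).
A major third down from B# is G# (letter G, 4 semitones down).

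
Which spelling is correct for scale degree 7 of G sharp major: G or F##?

Each scale degree takes a distinct letter name. Degree 7 of a scale on G must use the letter F.
F## and G are enharmonically the same pitch, but only F## uses the letter F, so it is the correct spelling here.

F##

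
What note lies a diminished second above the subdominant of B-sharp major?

F

The subdominant of B# major is E#.
A diminished second (0 semitones) above E# lands on the letter F, giving F.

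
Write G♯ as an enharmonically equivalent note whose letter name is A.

G# is pitch class 8. The letter A alone is pitch class 9.
To reach pitch class 8 from A requires an offset of -1 semitone, i.e. flat: Ab.

Ab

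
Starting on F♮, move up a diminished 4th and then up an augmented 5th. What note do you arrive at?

F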